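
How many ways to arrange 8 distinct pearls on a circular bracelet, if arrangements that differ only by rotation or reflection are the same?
(8-1)!/2 = 5040/2 = 2520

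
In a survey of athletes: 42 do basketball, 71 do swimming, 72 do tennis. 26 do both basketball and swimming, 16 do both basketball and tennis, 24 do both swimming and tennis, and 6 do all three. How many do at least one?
|A∪B∪C| = 42+71+72-26-16-24+6 = 125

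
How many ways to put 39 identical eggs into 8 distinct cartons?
C(39+8-1, 8-1) = C(46, 7) = 53524680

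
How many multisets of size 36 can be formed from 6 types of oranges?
C(36+6-1, 6-1) = C(41, 5) = 749398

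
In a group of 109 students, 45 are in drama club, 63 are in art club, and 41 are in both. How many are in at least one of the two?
|A∪B| = |A| + |B| - |A∩B| = 45 + 63 - 41 = 67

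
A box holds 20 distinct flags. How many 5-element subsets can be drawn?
C(20,5) = 20!/(5!×15!) = 15504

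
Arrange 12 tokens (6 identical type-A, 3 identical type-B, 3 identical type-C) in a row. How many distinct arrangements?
12! / (6! × 3! × 3!) = 18480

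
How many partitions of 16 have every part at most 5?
Let r_j(i) = number of partitions of i into parts ≤ j, for i = 0..16. r_1(i) = 1 for all i; r_j(i) = r_{j-1}(i) + r_j(i-j). Rows j = 2..5: ≤2: 1 1 2 2 3 3 4 4 5 5 6 6 7 7 8 8 9; ≤3: 1 1 2 3 4 5 7 8 10 12 14 16 19 21 24 27 30; ≤4: 1 1 2 3 5 6 9 11 15 18 23 27 34 39 47 54 64; ≤5: 1 1 2 3 5 7 10 13 18 23 30 37 47 57 70 84 101. r_5(16) = 101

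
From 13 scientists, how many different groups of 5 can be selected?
C(13,5) = 13!/(5!×8!) = 1287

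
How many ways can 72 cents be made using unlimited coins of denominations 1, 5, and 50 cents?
Coefficient of x^72 in 1/(1-x^1) · 1/(1-x^5) · 1/(1-x^50). Case on j = number of 50-cent coins (j = 0..1); remainder r = 72 - 50j is made from {1,5} in ⌊r/5⌋+1 ways. r = 72, 22 → 15 + 5 = 20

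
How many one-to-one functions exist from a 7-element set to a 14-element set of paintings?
P(14,7) = 14!/(14-7)! = 17297280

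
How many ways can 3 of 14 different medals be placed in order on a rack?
P(14,3) = 14!/(14-3)! = 2184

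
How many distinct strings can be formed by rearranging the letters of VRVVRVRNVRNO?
12! / (2! × 4! × 1! × 5!) = 83160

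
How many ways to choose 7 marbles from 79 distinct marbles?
C(79,7) = 79!/(7!×72!) = 2898753715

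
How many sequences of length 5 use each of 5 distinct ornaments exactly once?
5! = 120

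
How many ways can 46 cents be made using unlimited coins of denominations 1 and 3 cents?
Coefficient of x^46 in 1/(1-x^1) · 1/(1-x^3). Use j coins of 3 for j = 0..⌊46/3⌋ = 15, the rest in 1s: 15 + 1 = 16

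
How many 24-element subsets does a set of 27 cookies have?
C(27,24) = 27!/(24!×3!) = 2925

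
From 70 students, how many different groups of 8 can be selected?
C(70,8) = 70!/(8!×62!) = 9440350920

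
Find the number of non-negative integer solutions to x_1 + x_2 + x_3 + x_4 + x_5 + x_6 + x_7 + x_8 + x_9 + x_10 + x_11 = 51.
C(51+11-1, 11-1) = C(61, 10) = 90177170226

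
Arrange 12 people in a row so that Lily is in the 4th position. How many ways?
Fix one position: (12-1)! = 39916800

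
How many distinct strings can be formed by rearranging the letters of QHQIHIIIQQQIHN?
14! / (1! × 5! × 3! × 5!) = 1009008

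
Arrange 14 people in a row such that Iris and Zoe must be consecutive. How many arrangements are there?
Treat the 2 as one block: (14-2+1)! × 2! = 6227020800 × 2 = 12454041600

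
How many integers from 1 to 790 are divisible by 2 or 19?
⌊790/2⌋ + ⌊790/19⌋ - ⌊790/38⌋ = 395 + 41 - 20 = 416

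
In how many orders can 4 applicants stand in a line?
4! = 24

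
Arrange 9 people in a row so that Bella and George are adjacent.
Treat as block: (9-1)! × 2! = 40320 × 2 = 80640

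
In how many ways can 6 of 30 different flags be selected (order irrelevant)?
C(30,6) = 30!/(6!×24!) = 593775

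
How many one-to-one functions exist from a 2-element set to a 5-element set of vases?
P(5,2) = 5!/(5-2)! = 20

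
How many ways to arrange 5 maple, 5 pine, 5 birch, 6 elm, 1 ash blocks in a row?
22! / (5! × 5! × 5! × 6! × 1!) = 903421366848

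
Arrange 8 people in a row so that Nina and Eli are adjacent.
Treat as block: (8-1)! × 2! = 5040 × 2 = 10080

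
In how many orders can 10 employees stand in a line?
10! = 3628800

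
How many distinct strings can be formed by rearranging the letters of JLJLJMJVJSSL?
12! / (1! × 2! × 5! × 3! × 1!) = 332640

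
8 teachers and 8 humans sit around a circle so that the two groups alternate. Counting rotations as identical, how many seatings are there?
Fix one of the teachers: (8-1)! ways for the remaining teachers, × 8! ways for the humans = 5040 × 40320 = 203212800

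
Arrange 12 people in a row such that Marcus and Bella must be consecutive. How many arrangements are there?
Treat the 2 as one block: (12-2+1)! × 2! = 39916800 × 2 = 79833600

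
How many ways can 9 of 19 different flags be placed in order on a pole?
P(19,9) = 19!/(19-9)! = 33522128640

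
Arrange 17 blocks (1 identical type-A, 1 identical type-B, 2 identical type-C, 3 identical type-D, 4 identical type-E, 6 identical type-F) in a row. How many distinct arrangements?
17! / (1! × 1! × 2! × 3! × 4! × 6!) = 1715313600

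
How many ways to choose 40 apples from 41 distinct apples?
C(41,40) = 41!/(40!×1!) = 41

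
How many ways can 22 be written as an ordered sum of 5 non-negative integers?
C(22+5-1, 5-1) = C(26, 4) = 14950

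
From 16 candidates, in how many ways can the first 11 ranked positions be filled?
P(16,11) = 16!/(16-11)! = 174356582400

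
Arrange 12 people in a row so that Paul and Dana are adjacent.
Treat as block: (12-1)! × 2! = 39916800 × 2 = 79833600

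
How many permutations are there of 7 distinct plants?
7! = 5040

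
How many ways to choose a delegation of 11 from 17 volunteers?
C(17,11) = 17!/(11!×6!) = 12376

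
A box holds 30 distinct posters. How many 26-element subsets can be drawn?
C(30,26) = 30!/(26!×4!) = 27405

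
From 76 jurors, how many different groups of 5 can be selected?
C(76,5) = 76!/(5!×71!) = 18474840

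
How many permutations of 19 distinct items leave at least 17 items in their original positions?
Exactly j fixed points: C(19,j)·!(19-j); sum over j ≥ 17 (derangement numbers via !m = (m-1)·(!(m-1) + !(m-2)): !0..!2 = 1, 0, 1). Σ_{j=17}^{19} C(19,j)·!(19-j) = C(19,17)·!2 + C(19,18)·!1 + C(19,19)·!0 = 171·1 + 19·0 + 1·1 = 172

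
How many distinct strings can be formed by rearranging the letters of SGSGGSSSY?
9! / (1! × 5! × 3!) = 504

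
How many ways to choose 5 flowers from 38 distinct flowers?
C(38,5) = 38!/(5!×33!) = 501942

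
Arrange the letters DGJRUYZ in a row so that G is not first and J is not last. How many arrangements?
By inclusion-exclusion: 7! - 2×(7-1)! + (7-2)! = 5040 - 1440 + 120 = 3720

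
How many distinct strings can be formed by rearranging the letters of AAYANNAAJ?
9! / (1! × 2! × 1! × 5!) = 1512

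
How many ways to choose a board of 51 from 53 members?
C(53,51) = 53!/(51!×2!) = 1378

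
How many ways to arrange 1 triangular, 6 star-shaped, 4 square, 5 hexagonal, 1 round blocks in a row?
17! / (1! × 6! × 4! × 5! × 1!) = 171531360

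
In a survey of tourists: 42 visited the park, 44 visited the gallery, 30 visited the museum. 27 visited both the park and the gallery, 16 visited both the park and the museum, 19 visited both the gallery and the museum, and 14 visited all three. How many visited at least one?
|A∪B∪C| = 42+44+30-27-16-19+14 = 68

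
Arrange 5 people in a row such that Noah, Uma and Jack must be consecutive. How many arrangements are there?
Treat the 3 as one block: (5-3+1)! × 3! = 6 × 6 = 36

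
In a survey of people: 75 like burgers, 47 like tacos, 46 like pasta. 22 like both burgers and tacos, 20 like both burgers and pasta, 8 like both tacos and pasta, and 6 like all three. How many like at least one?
|A∪B∪C| = 75+47+46-22-20-8+6 = 124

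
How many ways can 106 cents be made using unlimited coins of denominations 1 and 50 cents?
Coefficient of x^106 in 1/(1-x^1) · 1/(1-x^50). Use j coins of 50 for j = 0..⌊106/50⌋ = 2, the rest in 1s: 2 + 1 = 3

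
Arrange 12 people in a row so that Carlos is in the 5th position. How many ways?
Fix one position: (12-1)! = 39916800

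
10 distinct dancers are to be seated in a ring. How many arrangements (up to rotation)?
Circular: fix one position, arrange the rest. (10-1)! = 362880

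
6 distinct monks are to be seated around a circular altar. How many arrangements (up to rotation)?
Circular: fix one position, arrange the rest. (6-1)! = 120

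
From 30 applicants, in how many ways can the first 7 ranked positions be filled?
P(30,7) = 30!/(30-7)! = 10260432000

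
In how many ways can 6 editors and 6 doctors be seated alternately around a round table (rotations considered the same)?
Fix one of the editors: (6-1)! ways for the remaining editors, × 6! ways for the doctors = 120 × 720 = 86400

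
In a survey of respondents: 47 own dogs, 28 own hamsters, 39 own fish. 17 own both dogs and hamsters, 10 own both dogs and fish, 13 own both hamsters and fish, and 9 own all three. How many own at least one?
|A∪B∪C| = 47+28+39-17-10-13+9 = 83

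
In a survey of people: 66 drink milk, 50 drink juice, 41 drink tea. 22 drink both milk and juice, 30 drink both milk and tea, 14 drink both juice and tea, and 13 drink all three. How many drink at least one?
|A∪B∪C| = 66+50+41-22-30-14+13 = 104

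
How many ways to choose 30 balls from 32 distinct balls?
C(32,30) = 32!/(30!×2!) = 496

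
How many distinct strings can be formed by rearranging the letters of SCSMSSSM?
8! / (2! × 1! × 5!) = 168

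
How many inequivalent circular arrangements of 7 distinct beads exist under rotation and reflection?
(7-1)!/2 = 720/2 = 360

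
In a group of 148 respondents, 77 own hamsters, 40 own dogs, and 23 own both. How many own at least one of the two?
|A∪B| = |A| + |B| - |A∩B| = 77 + 40 - 23 = 94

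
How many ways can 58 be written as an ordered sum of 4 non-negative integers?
C(58+4-1, 4-1) = C(61, 3) = 35990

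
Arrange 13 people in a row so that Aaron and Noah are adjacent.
Treat as block: (13-1)! × 2! = 479001600 × 2 = 958003200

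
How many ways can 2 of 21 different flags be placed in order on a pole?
P(21,2) = 21!/(21-2)! = 420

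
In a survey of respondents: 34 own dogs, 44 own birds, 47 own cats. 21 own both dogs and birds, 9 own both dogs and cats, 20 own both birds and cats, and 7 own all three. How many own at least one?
|A∪B∪C| = 34+44+47-21-9-20+7 = 82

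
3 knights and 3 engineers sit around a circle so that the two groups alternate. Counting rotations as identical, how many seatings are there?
Fix one of the knights: (3-1)! ways for the remaining knights, × 3! ways for the engineers = 2 × 6 = 12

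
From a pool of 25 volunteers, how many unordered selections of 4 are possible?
C(25,4) = 25!/(4!×21!) = 12650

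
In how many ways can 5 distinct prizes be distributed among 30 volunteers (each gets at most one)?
P(30,5) = 30!/(30-5)! = 17100720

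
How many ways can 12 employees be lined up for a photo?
12! = 479001600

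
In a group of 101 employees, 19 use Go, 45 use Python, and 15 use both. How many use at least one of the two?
|A∪B| = |A| + |B| - |A∩B| = 19 + 45 - 15 = 49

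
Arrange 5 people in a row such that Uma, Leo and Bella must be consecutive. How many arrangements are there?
Treat the 3 as one block: (5-3+1)! × 3! = 6 × 6 = 36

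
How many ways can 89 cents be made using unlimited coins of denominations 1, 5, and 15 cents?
Coefficient of x^89 in 1/(1-x^1) · 1/(1-x^5) · 1/(1-x^15). Case on j = number of 15-cent coins (j = 0..5); remainder r = 89 - 15j is made from {1,5} in ⌊r/5⌋+1 ways. r = 89, 74, 59, 44, 29, 14 → 18 + 15 + 12 + 9 + 6 + 3 = 63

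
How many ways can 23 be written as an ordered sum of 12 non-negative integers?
C(23+12-1, 12-1) = C(34, 11) = 286097760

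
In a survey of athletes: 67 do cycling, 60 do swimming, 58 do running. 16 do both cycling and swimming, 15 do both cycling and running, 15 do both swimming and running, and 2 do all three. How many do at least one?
|A∪B∪C| = 67+60+58-16-15-15+2 = 141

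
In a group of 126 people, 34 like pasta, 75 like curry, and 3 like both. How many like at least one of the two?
|A∪B| = |A| + |B| - |A∩B| = 34 + 75 - 3 = 106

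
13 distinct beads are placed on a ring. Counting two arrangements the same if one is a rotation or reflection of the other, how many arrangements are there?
(13-1)!/2 = 479001600/2 = 239500800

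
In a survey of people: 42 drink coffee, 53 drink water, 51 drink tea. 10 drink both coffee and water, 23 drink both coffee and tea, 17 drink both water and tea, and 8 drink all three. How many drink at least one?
|A∪B∪C| = 42+53+51-10-23-17+8 = 104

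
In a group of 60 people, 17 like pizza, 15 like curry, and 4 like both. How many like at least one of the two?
|A∪B| = |A| + |B| - |A∩B| = 17 + 15 - 4 = 28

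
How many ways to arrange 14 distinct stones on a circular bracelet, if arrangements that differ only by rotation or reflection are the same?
(14-1)!/2 = 6227020800/2 = 3113510400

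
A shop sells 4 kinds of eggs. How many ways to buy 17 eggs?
C(17+4-1, 4-1) = C(20, 3) = 1140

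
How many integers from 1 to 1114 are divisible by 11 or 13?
⌊1114/11⌋ + ⌊1114/13⌋ - ⌊1114/143⌋ = 101 + 85 - 7 = 179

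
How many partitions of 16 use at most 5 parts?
By conjugation, equals partitions of 16 into parts ≤ 5. Let r_j(i) = number of partitions of i into parts ≤ j, for i = 0..16. r_1(i) = 1 for all i; r_j(i) = r_{j-1}(i) + r_j(i-j). Rows j = 2..5: ≤2: 1 1 2 2 3 3 4 4 5 5 6 6 7 7 8 8 9; ≤3: 1 1 2 3 4 5 7 8 10 12 14 16 19 21 24 27 30; ≤4: 1 1 2 3 5 6 9 11 15 18 23 27 34 39 47 54 64; ≤5: 1 1 2 3 5 7 10 13 18 23 30 37 47 57 70 84 101. r_5(16) = 101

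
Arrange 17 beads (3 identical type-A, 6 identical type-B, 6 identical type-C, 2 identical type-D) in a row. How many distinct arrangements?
17! / (3! × 6! × 6! × 2!) = 57177120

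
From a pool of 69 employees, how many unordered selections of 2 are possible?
C(69,2) = 69!/(2!×67!) = 2346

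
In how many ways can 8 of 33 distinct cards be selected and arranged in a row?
P(33,8) = 33!/(33-8)! = 559809169920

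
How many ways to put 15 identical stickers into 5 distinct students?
C(15+5-1, 5-1) = C(19, 4) = 3876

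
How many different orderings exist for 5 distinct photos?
5! = 120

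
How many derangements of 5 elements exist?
!5 = Σ_{j=0}^{5} (-1)^j·5!/j! = 120 - 120 + 60 - 20 + 5 - 1 = 44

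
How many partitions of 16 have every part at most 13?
Let r_j(i) = number of partitions of i into parts ≤ j, for i = 0..16. r_1(i) = 1 for all i; r_j(i) = r_{j-1}(i) + r_j(i-j). Rows j = 2..13: ≤2: 1 1 2 2 3 3 4 4 5 5 6 6 7 7 8 8 9; ≤3: 1 1 2 3 4 5 7 8 10 12 14 16 19 21 24 27 30; ≤4: 1 1 2 3 5 6 9 11 15 18 23 27 34 39 47 54 64; ≤5: 1 1 2 3 5 7 10 13 18 23 30 37 47 57 70 84 101; ≤6: 1 1 2 3 5 7 11 14 20 26 35 44 58 71 90 110 136; ≤7: 1 1 2 3 5 7 11 15 21 28 38 49 65 82 105 131 164; ≤8: 1 1 2 3 5 7 11 15 22 29 40 52 70 89 116 146 186; ≤9: 1 1 2 3 5 7 11 15 22 30 41 54 73 94 123 157 201; ≤10: 1 1 2 3 5 7 11 15 22 30 42 55 75 97 128 164 212; ≤11: 1 1 2 3 5 7 11 15 22 30 42 56 76 99 131 169 219; ≤12: 1 1 2 3 5 7 11 15 22 30 42 56 77 100 133 172 224; ≤13: 1 1 2 3 5 7 11 15 22 30 42 56 77 101 134 174 227. r_13(16) = 227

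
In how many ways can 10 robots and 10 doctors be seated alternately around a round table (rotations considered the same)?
Fix one of the robots: (10-1)! ways for the remaining robots, × 10! ways for the doctors = 362880 × 3628800 = 1316818944000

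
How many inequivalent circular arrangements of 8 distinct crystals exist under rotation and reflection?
(8-1)!/2 = 5040/2 = 2520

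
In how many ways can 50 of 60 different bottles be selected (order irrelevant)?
C(60,50) = 60!/(50!×10!) = 75394027566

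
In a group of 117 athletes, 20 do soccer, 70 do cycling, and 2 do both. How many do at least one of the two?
|A∪B| = |A| + |B| - |A∩B| = 20 + 70 - 2 = 88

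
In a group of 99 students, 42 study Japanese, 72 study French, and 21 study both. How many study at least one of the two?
|A∪B| = |A| + |B| - |A∩B| = 42 + 72 - 21 = 93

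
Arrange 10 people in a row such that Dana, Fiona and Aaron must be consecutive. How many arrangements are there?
Treat the 3 as one block: (10-3+1)! × 3! = 40320 × 6 = 241920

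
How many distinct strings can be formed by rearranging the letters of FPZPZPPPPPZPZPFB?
16! / (9! × 1! × 2! × 4!) = 1201200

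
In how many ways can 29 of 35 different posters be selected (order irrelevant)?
C(35,29) = 35!/(29!×6!) = 1623160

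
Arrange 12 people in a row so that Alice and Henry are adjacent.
Treat as block: (12-1)! × 2! = 39916800 × 2 = 79833600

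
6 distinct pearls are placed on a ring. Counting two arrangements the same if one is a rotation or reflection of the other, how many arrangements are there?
(6-1)!/2 = 120/2 = 60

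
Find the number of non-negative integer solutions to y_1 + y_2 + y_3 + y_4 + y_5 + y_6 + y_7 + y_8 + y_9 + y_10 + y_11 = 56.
C(56+11-1, 11-1) = C(66, 10) = 210980549208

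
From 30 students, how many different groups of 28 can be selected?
C(30,28) = 30!/(28!×2!) = 435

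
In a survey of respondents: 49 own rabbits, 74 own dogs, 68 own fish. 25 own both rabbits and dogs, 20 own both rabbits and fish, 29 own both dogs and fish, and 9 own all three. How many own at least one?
|A∪B∪C| = 49+74+68-25-20-29+9 = 126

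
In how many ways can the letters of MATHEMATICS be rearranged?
11! / (2! × 2! × 2! × 1! × 1! × 1! × 1! × 1!) = 4989600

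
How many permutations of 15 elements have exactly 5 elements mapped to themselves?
Choose the 5 fixed points C(15,5) = 3003, derange the rest: !10 = Σ_{j=0}^{10} (-1)^j·10!/j! = 3628800 - 3628800 + 1814400 - 604800 + 151200 - 30240 + 5040 - 720 + 90 - 10 + 1 = 1334961. Product = 3003 × 1334961 = 4008887883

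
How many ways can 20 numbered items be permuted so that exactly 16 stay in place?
Choose the 16 fixed points C(20,16) = 4845, derange the rest: !4 = Σ_{j=0}^{4} (-1)^j·4!/j! = 24 - 24 + 12 - 4 + 1 = 9. Product = 4845 × 9 = 43605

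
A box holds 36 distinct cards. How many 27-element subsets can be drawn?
C(36,27) = 36!/(27!×9!) = 94143280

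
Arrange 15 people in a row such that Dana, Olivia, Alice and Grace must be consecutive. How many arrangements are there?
Treat the 4 as one block: (15-4+1)! × 4! = 479001600 × 24 = 11496038400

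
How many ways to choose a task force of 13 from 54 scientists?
C(54,13) = 54!/(13!×41!) = 1108176102180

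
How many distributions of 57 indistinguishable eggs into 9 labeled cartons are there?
C(57+9-1, 9-1) = C(65, 8) = 5047381560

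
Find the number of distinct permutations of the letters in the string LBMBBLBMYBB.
11! / (2! × 6! × 1! × 2!) = 13860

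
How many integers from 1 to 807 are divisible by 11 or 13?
⌊807/11⌋ + ⌊807/13⌋ - ⌊807/143⌋ = 73 + 62 - 5 = 130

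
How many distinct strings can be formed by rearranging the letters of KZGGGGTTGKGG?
12! / (2! × 2! × 7! × 1!) = 23760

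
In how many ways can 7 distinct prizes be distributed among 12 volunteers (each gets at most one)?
P(12,7) = 12!/(12-7)! = 3991680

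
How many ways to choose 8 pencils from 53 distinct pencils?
C(53,8) = 53!/(8!×45!) = 886322710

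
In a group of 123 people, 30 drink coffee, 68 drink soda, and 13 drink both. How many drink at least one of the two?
|A∪B| = |A| + |B| - |A∩B| = 30 + 68 - 13 = 85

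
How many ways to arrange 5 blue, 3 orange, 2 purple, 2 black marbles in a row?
12! / (5! × 3! × 2! × 2!) = 166320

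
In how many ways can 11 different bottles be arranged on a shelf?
11! = 39916800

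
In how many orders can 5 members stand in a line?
5! = 120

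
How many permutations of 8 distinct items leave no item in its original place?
!8 = Σ_{j=0}^{8} (-1)^j·8!/j! = 40320 - 40320 + 20160 - 6720 + 1680 - 336 + 56 - 8 + 1 = 14833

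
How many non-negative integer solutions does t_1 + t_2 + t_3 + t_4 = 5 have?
C(5+4-1, 4-1) = C(8, 3) = 56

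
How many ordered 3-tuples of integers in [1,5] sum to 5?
Coefficient of x^5 in (x + x² + ... + x^5)^3. By inclusion-exclusion on dice exceeding 5: Σ_j (-1)^j C(3,j)·C(5-1-5j, 2) = C(3,0)·C(4,2) = 1·6 = 6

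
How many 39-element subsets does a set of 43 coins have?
C(43,39) = 43!/(39!×4!) = 123410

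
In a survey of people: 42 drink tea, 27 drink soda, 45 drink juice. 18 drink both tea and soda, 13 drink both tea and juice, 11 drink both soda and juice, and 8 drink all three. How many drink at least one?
|A∪B∪C| = 42+27+45-18-13-11+8 = 80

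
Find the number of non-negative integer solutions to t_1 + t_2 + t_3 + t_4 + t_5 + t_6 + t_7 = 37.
C(37+7-1, 7-1) = C(43, 6) = 6096454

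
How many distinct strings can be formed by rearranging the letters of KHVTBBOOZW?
10! / (2! × 1! × 1! × 1! × 2! × 1! × 1! × 1!) = 907200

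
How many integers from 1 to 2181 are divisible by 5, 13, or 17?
⌊2181/5⌋+⌊2181/13⌋+⌊2181/17⌋ - ⌊2181/65⌋-⌊2181/85⌋-⌊2181/221⌋ + ⌊2181/1105⌋ = 436+167+128 - 33-25-9 + 1 = 665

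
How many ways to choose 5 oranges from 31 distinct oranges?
C(31,5) = 31!/(5!×26!) = 169911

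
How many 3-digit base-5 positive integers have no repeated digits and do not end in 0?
Last digit: 4 nonzero choices. First digit: 3 (nonzero, ≠last). Middle 1: P(3,1) = 3. Total = 36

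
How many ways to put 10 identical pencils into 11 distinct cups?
C(10+11-1, 11-1) = C(20, 10) = 184756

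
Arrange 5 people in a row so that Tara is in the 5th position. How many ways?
Fix one position: (5-1)! = 24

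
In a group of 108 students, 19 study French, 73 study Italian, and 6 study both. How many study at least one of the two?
|A∪B| = |A| + |B| - |A∩B| = 19 + 73 - 6 = 86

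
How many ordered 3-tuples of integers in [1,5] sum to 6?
Coefficient of x^6 in (x + x² + ... + x^5)^3. By inclusion-exclusion on dice exceeding 5: Σ_j (-1)^j C(3,j)·C(6-1-5j, 2) = C(3,0)·C(5,2) = 1·10 = 10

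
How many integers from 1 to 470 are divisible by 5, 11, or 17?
⌊470/5⌋+⌊470/11⌋+⌊470/17⌋ - ⌊470/55⌋-⌊470/85⌋-⌊470/187⌋ + ⌊470/935⌋ = 94+42+27 - 8-5-2 + 0 = 148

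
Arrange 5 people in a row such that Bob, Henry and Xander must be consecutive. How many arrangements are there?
Treat the 3 as one block: (5-3+1)! × 3! = 6 × 6 = 36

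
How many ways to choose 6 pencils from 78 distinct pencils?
C(78,6) = 78!/(6!×72!) = 256851595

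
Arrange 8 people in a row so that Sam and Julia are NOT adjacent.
Total - adjacent = 8! - (8-1)!×2 = 40320 - 10080 = 30240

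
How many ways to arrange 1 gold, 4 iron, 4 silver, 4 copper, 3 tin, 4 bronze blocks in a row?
20! / (1! × 4! × 4! × 4! × 3! × 4!) = 1222160940000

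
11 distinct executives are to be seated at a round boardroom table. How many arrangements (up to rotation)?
Circular: fix one position, arrange the rest. (11-1)! = 3628800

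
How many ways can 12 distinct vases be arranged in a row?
12! = 479001600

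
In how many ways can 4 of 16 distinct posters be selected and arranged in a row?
P(16,4) = 16!/(16-4)! = 43680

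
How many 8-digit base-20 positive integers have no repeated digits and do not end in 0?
Last digit: 19 nonzero choices. First digit: 18 (nonzero, ≠last). Middle 6: P(18,6) = 13366080. Total = 4571199360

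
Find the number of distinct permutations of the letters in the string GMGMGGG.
7! / (2! × 5!) = 21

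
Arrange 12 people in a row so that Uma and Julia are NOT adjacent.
Total - adjacent = 12! - (12-1)!×2 = 479001600 - 79833600 = 399168000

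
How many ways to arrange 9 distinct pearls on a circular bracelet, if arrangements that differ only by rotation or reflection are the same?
(9-1)!/2 = 40320/2 = 20160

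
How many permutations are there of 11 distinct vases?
11! = 39916800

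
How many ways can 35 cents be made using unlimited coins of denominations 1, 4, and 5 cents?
Coefficient of x^35 in 1/(1-x^1) · 1/(1-x^4) · 1/(1-x^5). Case on j = number of 5-cent coins (j = 0..7); remainder r = 35 - 5j is made from {1,4} in ⌊r/4⌋+1 ways. r = 35, 30, 25, 20, 15, 10, 5, 0 → 9 + 8 + 7 + 6 + 4 + 3 + 2 + 1 = 40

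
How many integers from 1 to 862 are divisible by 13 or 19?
⌊862/13⌋ + ⌊862/19⌋ - ⌊862/247⌋ = 66 + 45 - 3 = 108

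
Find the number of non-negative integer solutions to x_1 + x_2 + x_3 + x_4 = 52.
C(52+4-1, 4-1) = C(55, 3) = 26235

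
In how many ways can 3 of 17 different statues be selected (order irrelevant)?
C(17,3) = 17!/(3!×14!) = 680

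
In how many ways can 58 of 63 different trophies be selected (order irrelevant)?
C(63,58) = 63!/(58!×5!) = 7028847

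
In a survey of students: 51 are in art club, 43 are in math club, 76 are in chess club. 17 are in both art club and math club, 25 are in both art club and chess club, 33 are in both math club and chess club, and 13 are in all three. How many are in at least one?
|A∪B∪C| = 51+43+76-17-25-33+13 = 108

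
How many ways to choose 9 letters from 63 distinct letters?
C(63,9) = 63!/(9!×54!) = 23667689815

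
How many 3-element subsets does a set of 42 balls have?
C(42,3) = 42!/(3!×39!) = 11480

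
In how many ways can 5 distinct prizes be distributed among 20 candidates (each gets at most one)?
P(20,5) = 20!/(20-5)! = 1860480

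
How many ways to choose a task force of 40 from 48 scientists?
C(48,40) = 48!/(40!×8!) = 377348994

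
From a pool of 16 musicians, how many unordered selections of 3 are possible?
C(16,3) = 16!/(3!×13!) = 560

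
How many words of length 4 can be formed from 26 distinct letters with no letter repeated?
P(26,4) = 26!/(26-4)! = 358800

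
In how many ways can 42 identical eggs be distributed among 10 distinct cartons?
C(42+10-1, 10-1) = C(51, 9) = 3042312350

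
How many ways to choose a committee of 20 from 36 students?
C(36,20) = 36!/(20!×16!) = 7307872110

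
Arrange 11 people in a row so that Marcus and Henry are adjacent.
Treat as block: (11-1)! × 2! = 3628800 × 2 = 7257600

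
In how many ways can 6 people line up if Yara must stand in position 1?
Fix one position: (6-1)! = 120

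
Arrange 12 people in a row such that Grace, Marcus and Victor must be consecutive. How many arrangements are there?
Treat the 3 as one block: (12-3+1)! × 3! = 3628800 × 6 = 21772800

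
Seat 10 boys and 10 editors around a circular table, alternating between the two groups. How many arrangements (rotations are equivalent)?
Fix one of the boys: (10-1)! ways for the remaining boys, × 10! ways for the editors = 362880 × 3628800 = 1316818944000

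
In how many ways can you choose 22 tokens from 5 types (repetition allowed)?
C(22+5-1, 5-1) = C(26, 4) = 14950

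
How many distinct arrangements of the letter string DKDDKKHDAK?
10! / (1! × 1! × 4! × 4!) = 6300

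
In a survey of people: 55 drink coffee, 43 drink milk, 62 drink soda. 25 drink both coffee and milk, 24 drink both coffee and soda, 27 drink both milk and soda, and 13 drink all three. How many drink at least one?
|A∪B∪C| = 55+43+62-25-24-27+13 = 97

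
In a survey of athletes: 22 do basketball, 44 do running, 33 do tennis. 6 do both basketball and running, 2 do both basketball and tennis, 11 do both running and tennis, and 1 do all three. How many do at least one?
|A∪B∪C| = 22+44+33-6-2-11+1 = 81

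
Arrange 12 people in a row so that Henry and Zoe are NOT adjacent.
Total - adjacent = 12! - (12-1)!×2 = 479001600 - 79833600 = 399168000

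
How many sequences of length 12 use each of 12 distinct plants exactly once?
12! = 479001600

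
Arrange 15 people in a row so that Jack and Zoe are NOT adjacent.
Total - adjacent = 15! - (15-1)!×2 = 1307674368000 - 174356582400 = 1133317785600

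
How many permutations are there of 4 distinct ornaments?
4! = 24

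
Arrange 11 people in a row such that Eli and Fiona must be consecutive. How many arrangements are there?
Treat the 2 as one block: (11-2+1)! × 2! = 3628800 × 2 = 7257600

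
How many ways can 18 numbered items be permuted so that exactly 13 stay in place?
Choose the 13 fixed points C(18,13) = 8568, derange the rest: !5 = Σ_{j=0}^{5} (-1)^j·5!/j! = 120 - 120 + 60 - 20 + 5 - 1 = 44. Product = 8568 × 44 = 376992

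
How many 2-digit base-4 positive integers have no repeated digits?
First digit: 3 choices (nonzero). Then descending: 3 × 3 = 9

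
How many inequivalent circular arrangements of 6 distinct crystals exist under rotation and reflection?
(6-1)!/2 = 120/2 = 60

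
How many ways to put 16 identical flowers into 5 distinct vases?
C(16+5-1, 5-1) = C(20, 4) = 4845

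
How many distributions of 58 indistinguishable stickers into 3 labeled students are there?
C(58+3-1, 3-1) = C(60, 2) = 1770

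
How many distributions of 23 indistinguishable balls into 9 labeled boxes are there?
C(23+9-1, 9-1) = C(31, 8) = 7888725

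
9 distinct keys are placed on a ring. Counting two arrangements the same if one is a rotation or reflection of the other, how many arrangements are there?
(9-1)!/2 = 40320/2 = 20160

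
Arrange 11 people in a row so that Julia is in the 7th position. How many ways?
Fix one position: (11-1)! = 3628800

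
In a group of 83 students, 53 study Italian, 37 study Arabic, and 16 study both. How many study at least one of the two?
|A∪B| = |A| + |B| - |A∩B| = 53 + 37 - 16 = 74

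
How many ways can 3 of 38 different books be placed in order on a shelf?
P(38,3) = 38!/(38-3)! = 50616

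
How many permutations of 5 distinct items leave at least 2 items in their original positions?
Exactly j fixed points: C(5,j)·!(5-j); sum over j ≥ 2 (derangement numbers via !m = (m-1)·(!(m-1) + !(m-2)): !0..!3 = 1, 0, 1, 2). Σ_{j=2}^{5} C(5,j)·!(5-j) = C(5,2)·!3 + C(5,3)·!2 + C(5,4)·!1 + C(5,5)·!0 = 10·2 + 10·1 + 5·0 + 1·1 = 31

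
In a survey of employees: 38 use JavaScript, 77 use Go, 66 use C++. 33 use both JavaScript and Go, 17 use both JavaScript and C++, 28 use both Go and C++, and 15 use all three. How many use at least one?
|A∪B∪C| = 38+77+66-33-17-28+15 = 118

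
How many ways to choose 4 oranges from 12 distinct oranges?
C(12,4) = 12!/(4!×8!) = 495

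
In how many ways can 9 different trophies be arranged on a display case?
9! = 362880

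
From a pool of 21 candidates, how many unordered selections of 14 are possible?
C(21,14) = 21!/(14!×7!) = 116280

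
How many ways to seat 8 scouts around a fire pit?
Circular: fix one position, arrange the rest. (8-1)! = 5040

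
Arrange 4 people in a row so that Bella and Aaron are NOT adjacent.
Total - adjacent = 4! - (4-1)!×2 = 24 - 12 = 12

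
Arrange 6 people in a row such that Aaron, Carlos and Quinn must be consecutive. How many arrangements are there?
Treat the 3 as one block: (6-3+1)! × 3! = 24 × 6 = 144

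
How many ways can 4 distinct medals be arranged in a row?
4! = 24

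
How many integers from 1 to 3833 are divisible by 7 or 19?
⌊3833/7⌋ + ⌊3833/19⌋ - ⌊3833/133⌋ = 547 + 201 - 28 = 720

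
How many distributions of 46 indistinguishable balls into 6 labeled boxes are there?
C(46+6-1, 6-1) = C(51, 5) = 2349060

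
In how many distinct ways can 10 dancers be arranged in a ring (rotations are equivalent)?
Circular: fix one position, arrange the rest. (10-1)! = 362880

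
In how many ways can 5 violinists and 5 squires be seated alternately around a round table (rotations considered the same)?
Fix one of the violinists: (5-1)! ways for the remaining violinists, × 5! ways for the squires = 24 × 120 = 2880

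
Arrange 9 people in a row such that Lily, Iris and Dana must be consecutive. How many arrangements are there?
Treat the 3 as one block: (9-3+1)! × 3! = 5040 × 6 = 30240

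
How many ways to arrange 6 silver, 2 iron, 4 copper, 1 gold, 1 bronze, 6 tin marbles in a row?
20! / (6! × 2! × 4! × 1! × 1! × 6!) = 97772875200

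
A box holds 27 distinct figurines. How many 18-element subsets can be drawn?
C(27,18) = 27!/(18!×9!) = 4686825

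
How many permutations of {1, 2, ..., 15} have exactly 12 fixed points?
Choose the 12 fixed points C(15,12) = 455, derange the rest: !3 = Σ_{j=0}^{3} (-1)^j·3!/j! = 6 - 6 + 3 - 1 = 2. Product = 455 × 2 = 910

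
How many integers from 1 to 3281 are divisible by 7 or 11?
⌊3281/7⌋ + ⌊3281/11⌋ - ⌊3281/77⌋ = 468 + 298 - 42 = 724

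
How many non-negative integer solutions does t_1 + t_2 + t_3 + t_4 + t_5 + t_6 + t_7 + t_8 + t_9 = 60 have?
C(60+9-1, 9-1) = C(68, 8) = 7392009768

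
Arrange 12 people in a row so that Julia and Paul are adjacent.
Treat as block: (12-1)! × 2! = 39916800 × 2 = 79833600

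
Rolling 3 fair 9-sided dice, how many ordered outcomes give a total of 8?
Coefficient of x^8 in (x + x² + ... + x^9)^3. By inclusion-exclusion on dice exceeding 9: Σ_j (-1)^j C(3,j)·C(8-1-9j, 2) = C(3,0)·C(7,2) = 1·21 = 21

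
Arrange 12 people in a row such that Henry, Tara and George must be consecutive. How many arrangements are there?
Treat the 3 as one block: (12-3+1)! × 3! = 3628800 × 6 = 21772800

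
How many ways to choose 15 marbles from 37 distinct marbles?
C(37,15) = 37!/(15!×22!) = 9364199760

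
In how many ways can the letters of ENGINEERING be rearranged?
11! / (3! × 3! × 2! × 2! × 1!) = 277200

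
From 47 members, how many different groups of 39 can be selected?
C(47,39) = 47!/(39!×8!) = 314457495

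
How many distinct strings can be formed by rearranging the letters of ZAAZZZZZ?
8! / (2! × 6!) = 28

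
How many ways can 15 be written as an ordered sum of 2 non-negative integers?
C(15+2-1, 2-1) = C(16, 1) = 16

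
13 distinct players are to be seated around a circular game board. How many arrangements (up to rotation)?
Circular: fix one position, arrange the rest. (13-1)! = 479001600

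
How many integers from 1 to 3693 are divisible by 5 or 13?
⌊3693/5⌋ + ⌊3693/13⌋ - ⌊3693/65⌋ = 738 + 284 - 56 = 966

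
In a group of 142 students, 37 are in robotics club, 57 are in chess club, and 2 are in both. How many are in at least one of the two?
|A∪B| = |A| + |B| - |A∩B| = 37 + 57 - 2 = 92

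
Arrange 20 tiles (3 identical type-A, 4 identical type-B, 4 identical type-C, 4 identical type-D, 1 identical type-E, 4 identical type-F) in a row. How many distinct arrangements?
20! / (3! × 4! × 4! × 4! × 1! × 4!) = 1222160940000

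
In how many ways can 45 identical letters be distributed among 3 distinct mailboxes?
C(45+3-1, 3-1) = C(47, 2) = 1081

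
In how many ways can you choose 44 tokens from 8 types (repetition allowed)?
C(44+8-1, 8-1) = C(51, 7) = 115775100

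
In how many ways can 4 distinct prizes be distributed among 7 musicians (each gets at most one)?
P(7,4) = 7!/(7-4)! = 840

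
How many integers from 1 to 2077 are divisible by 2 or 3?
⌊2077/2⌋ + ⌊2077/3⌋ - ⌊2077/6⌋ = 1038 + 692 - 346 = 1384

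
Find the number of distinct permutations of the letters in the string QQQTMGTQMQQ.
11! / (1! × 2! × 2! × 6!) = 13860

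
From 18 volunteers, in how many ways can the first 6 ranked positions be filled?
P(18,6) = 18!/(18-6)! = 13366080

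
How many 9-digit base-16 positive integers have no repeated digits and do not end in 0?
Last digit: 15 nonzero choices. First digit: 14 (nonzero, ≠last). Middle 7: P(14,7) = 17297280. Total = 3632428800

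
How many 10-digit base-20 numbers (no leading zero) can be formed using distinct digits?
First digit: 19 choices (nonzero). Then descending: 19 × 19 × 18 × 17 × 16 × 15 × 14 × 13 × 12 × 11 = 636920444160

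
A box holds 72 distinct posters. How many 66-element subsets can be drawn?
C(72,66) = 72!/(66!×6!) = 156238908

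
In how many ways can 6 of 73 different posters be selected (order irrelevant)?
C(73,6) = 73!/(6!×67!) = 170230452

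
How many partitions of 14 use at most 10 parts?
By conjugation, equals partitions of 14 into parts ≤ 10. Let r_j(i) = number of partitions of i into parts ≤ j, for i = 0..14. r_1(i) = 1 for all i; r_j(i) = r_{j-1}(i) + r_j(i-j). Rows j = 2..10: ≤2: 1 1 2 2 3 3 4 4 5 5 6 6 7 7 8; ≤3: 1 1 2 3 4 5 7 8 10 12 14 16 19 21 24; ≤4: 1 1 2 3 5 6 9 11 15 18 23 27 34 39 47; ≤5: 1 1 2 3 5 7 10 13 18 23 30 37 47 57 70; ≤6: 1 1 2 3 5 7 11 14 20 26 35 44 58 71 90; ≤7: 1 1 2 3 5 7 11 15 21 28 38 49 65 82 105; ≤8: 1 1 2 3 5 7 11 15 22 29 40 52 70 89 116; ≤9: 1 1 2 3 5 7 11 15 22 30 41 54 73 94 123; ≤10: 1 1 2 3 5 7 11 15 22 30 42 55 75 97 128. r_10(14) = 128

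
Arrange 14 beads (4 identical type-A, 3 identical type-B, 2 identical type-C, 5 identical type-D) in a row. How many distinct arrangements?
14! / (4! × 3! × 2! × 5!) = 2522520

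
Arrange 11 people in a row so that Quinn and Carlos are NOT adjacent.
Total - adjacent = 11! - (11-1)!×2 = 39916800 - 7257600 = 32659200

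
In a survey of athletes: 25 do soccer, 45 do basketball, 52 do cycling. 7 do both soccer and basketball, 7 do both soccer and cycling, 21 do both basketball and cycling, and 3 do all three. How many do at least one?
|A∪B∪C| = 25+45+52-7-7-21+3 = 90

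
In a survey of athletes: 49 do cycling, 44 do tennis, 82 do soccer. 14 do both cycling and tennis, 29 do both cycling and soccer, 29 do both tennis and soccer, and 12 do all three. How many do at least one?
|A∪B∪C| = 49+44+82-14-29-29+12 = 115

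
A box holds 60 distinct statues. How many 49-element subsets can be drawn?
C(60,49) = 60!/(49!×11!) = 342700125300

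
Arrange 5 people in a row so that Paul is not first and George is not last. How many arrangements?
By inclusion-exclusion: 5! - 2×(5-1)! + (5-2)! = 120 - 48 + 6 = 78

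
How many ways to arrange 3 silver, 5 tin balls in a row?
8! / (3! × 5!) = 56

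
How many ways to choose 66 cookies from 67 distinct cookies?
C(67,66) = 67!/(66!×1!) = 67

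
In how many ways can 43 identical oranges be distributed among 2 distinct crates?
C(43+2-1, 2-1) = C(44, 1) = 44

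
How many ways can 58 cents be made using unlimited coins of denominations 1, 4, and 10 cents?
Coefficient of x^58 in 1/(1-x^1) · 1/(1-x^4) · 1/(1-x^10). Case on j = number of 10-cent coins (j = 0..5); remainder r = 58 - 10j is made from {1,4} in ⌊r/4⌋+1 ways. r = 58, 48, 38, 28, 18, 8 → 15 + 13 + 10 + 8 + 5 + 3 = 54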